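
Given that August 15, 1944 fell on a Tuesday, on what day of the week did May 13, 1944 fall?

Count forward from the earlier date (May 13, 1944) to the later (August 15, 1944):
May 1944: 31 − 13 = 18 days remain.
Then June (30), July (31): 30 + 31 = 61 days.
August 1–15, 1944: 15 days.
Total: 18 + 61 + 15 = 94 days.
94 mod 7 = 3, so 3 days before Tuesday is Saturday.

Saturday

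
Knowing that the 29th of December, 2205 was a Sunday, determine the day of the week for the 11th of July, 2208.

Monday

December 29, 2205 → December 29, 2206: 365 days.
December 29, 2206 → December 29, 2207: 365 days.
December 2207: 31 − 29 = 2 days remain.
Then January (31), February 2208 (29), March (31), April (30), May (31), June (30): 31 + 29 + 31 + 30 + 31 + 30 = 182 days.
July 1–11, 2208: 11 days.
Residual: 195 days.
Total: 925 days.
925 mod 7 = 1, so 1 day after Sunday is Monday.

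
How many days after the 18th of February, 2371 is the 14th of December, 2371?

February 2371: 28 − 18 = 10 days remain (2371 is not a leap year, so February has 28 days).
Then 9 full months totalling 275 days.
December 1–14, 2371: 14 days.
Total: 10 + 275 + 14 = 299 days.

299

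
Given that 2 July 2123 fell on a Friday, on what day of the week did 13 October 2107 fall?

Thursday

Count forward from the earlier date (October 13, 2107) to the later (July 2, 2123):
Day-of-year of October 13, 2107: 286.
Day-of-year of July 2, 2123: 183.
2107 has 365 days, so 365 − 286 = 79 days remain in 2107.
Full years 2108–2122: 11 common + 4 leap = 11×365 + 4×366 = 5479 days.
Total: 79 + 5479 + 183 = 5741 days.
5741 mod 7 = 1, so 1 day before Friday is Thursday.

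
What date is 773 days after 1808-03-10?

1810-04-22

Count 773 days after March 10, 1808:
March 10, 1808 → March 10, 1809: 365 days.
March 10, 1809 → March 10, 1810: 365 days.
March 1810: 31 − 10 = 21 days remain.
April 1–22, 1810: 22 days.
Residual: 43 days.
Total: 773 days.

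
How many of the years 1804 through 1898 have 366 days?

24

Years divisible by 4: 1804, 1808, …, 1896 — 24 in all.
No century exceptions apply. Count: 24.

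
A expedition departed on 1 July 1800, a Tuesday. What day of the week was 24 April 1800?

Thursday

Count forward from the earlier date (April 24, 1800) to the later (July 1, 1800):
April 1800: 30 − 24 = 6 days remain.
Then May (31), June (30): 31 + 30 = 61 days.
July 1, 1800: 1 day.
Total: 6 + 61 + 1 = 68 days.
68 mod 7 = 5, so 5 days before Tuesday is Thursday.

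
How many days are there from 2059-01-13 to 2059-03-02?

48

January 2059: 31 − 13 = 18 days remain.
Then February 2059 (28): 28 days.
March 1–2, 2059: 2 days.
Total: 18 + 28 + 2 = 48 days.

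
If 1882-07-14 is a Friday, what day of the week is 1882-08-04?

Friday

July 1882: 31 − 14 = 17 days remain.
August 1–4, 1882: 4 days.
Total: 17 + 4 = 21 days.
21 is a multiple of 7, so 1882-08-04 falls on the same weekday: Friday.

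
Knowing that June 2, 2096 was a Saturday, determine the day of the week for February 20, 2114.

Day-of-year of June 2, 2096: 154.
Day-of-year of February 20, 2114: 51.
2096 has 366 days, so 366 − 154 = 212 days remain in 2096.
Full years 2097–2113: 14 common + 3 leap = 14×365 + 3×366 = 6208 days.
Total: 212 + 6208 + 51 = 6471 days.
6471 mod 7 = 3, so 3 days after Saturday is Tuesday.

Tuesday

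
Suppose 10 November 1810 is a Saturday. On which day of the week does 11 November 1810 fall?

Within November 1810: 11 − 10 = 1 day.
1 mod 7 = 1, so 1 day after Saturday is Sunday.

Sunday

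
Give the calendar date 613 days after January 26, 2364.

September 30, 2365

Count 613 days after January 26, 2364:
January 2364: 31 − 26 = 5 days remain.
Then 19 full months totalling 578 days.
September 1–30, 2365: 30 days.
Total: 5 + 578 + 30 = 613 days.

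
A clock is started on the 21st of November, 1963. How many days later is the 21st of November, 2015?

From November 21, 1963 to November 21, 2015: 52 years, of which 13 contain a Feb 29 — 39×365 + 13×366 = 18993 days.
(2000 is a leap year (divisible by 400).)
Total: 18993 days.

18993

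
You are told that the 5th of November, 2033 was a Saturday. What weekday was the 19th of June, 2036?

Thursday

Day-of-year of November 5, 2033: 309.
Day-of-year of June 19, 2036: 171.
2033 has 365 days, so 365 − 309 = 56 days remain in 2033.
Full years: 2034: 365; 2035: 365. Sum = 730.
Total: 56 + 730 + 171 = 957 days.
957 mod 7 = 5, so 5 days after Saturday is Thursday.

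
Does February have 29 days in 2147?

No

2147 is not a leap year.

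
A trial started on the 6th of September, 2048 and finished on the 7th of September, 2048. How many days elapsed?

1

Within September 2048: 7 − 6 = 1 day.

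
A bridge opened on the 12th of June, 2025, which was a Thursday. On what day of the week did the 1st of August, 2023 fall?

Count forward from the earlier date (August 1, 2023) to the later (June 12, 2025):
August 2023: 31 − 1 = 30 days remain.
Then 21 full months totalling 639 days.
June 1–12, 2025: 12 days.
Total: 30 + 639 + 12 = 681 days.
681 mod 7 = 2, so 2 days before Thursday is Tuesday.

Tuesday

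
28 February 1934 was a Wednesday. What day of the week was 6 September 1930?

Saturday

Count forward from the earlier date (September 6, 1930) to the later (February 28, 1934):
September 6, 1930 → September 6, 1931: 365 days.
September 6, 1931 → September 6, 1932: 366 days (1932 is a leap year).
September 6, 1932 → September 6, 1933: 365 days.
September 1933: 30 − 6 = 24 days remain.
Then October (31), November (30), December (31), January (31): 31 + 30 + 31 + 31 = 123 days.
February 1–28, 1934: 28 days (1934 is not a leap year).
Residual: 175 days.
Total: 1271 days.
1271 mod 7 = 4, so 4 days before Wednesday is Saturday.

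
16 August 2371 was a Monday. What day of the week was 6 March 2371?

Saturday

Count forward from the earlier date (March 6, 2371) to the later (August 16, 2371):
March 2371: 31 − 6 = 25 days remain.
Then April (30), May (31), June (30), July (31): 30 + 31 + 30 + 31 = 122 days.
August 1–16, 2371: 16 days.
Total: 25 + 122 + 16 = 163 days.
163 mod 7 = 2, so 2 days before Monday is Saturday.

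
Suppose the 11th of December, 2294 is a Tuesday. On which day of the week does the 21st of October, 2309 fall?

Day-of-year of December 11, 2294: 345.
Day-of-year of October 21, 2309: 294.
2294 has 365 days, so 365 − 345 = 20 days remain in 2294.
Full years 2295–2308: 11 common + 3 leap = 11×365 + 3×366 = 5113 days.
Total: 20 + 5113 + 294 = 5427 days.
5427 mod 7 = 2, so 2 days after Tuesday is Thursday.

Thursday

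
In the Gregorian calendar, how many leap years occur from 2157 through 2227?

Years divisible by 4: 2160, 2164, …, 2224 — 17 in all.
Of these, 2200 is divisible by 100 but not 400, so not leap.
Leap years: 17 − 1 = 16.

16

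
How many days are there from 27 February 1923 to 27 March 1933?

3681

From February 27, 1923 to February 27, 1933: 10 years, of which 3 contain a Feb 29 — 7×365 + 3×366 = 3653 days.
February 1933: 28 − 27 = 1 day remains (1933 is not a leap year, so February has 28 days).
March 1–27, 1933: 27 days.
Residual: 28 days.
Total: 3681 days.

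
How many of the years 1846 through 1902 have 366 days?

13

Years divisible by 4: 1848, 1852, …, 1900 — 14 in all.
Of these, 1900 is divisible by 100 but not 400, so not leap.
Leap years: 14 − 1 = 13.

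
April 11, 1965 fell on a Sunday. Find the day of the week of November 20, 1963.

Count forward from the earlier date (November 20, 1963) to the later (April 11, 1965):
November 1963: 30 − 20 = 10 days remain.
Then 16 full months totalling 487 days.
April 1–11, 1965: 11 days.
Total: 10 + 487 + 11 = 508 days.
508 mod 7 = 4, so 4 days before Sunday is Wednesday.

Wednesday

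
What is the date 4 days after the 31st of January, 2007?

the 4th of February, 2007

Count 4 days after January 31, 2007:
January 2007: 31 − 31 = 0 days remain.
February 1–4, 2007: 4 days (2007 is not a leap year).
Total: 0 + 4 = 4 days.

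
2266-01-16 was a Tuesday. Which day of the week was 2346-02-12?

From January 16, 2266 to January 16, 2346: 80 years, of which 19 contain a Feb 29 — 61×365 + 19×366 = 29219 days.
(2300 is not a leap year (divisible by 100 but not 400).)
January 2346: 31 − 16 = 15 days remain.
February 1–12, 2346: 12 days (2346 is not a leap year).
Residual: 27 days.
Total: 29246 days.
29246 is a multiple of 7, so 2346-02-12 falls on the same weekday: Tuesday.

Tuesday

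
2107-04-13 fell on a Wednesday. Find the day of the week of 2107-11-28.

April 2107: 30 − 13 = 17 days remain.
Then May (31), June (30), July (31), August (31), September (30), October (31): 31 + 30 + 31 + 31 + 30 + 31 = 184 days.
November 1–28, 2107: 28 days.
Total: 17 + 184 + 28 = 229 days.
229 mod 7 = 5, so 5 days after Wednesday is Monday.

Monday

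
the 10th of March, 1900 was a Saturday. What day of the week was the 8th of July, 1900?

Sunday

March 1900: 31 − 10 = 21 days remain.
Then April (30), May (31), June (30): 30 + 31 + 30 = 91 days.
July 1–8, 1900: 8 days.
Total: 21 + 91 + 8 = 120 days.
120 mod 7 = 1, so 1 day after Saturday is Sunday.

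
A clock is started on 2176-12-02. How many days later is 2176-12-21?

Within December 2176: 21 − 2 = 19 days.

19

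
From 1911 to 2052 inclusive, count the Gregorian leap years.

Years divisible by 4: 1912, 1916, …, 2052 — 36 in all.
2000 is divisible by 400, so still leap.
No century exceptions apply. Count: 36.

36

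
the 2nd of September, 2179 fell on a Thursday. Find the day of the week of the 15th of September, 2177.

Monday

Count forward from the earlier date (September 15, 2177) to the later (September 2, 2179):
September 2177: 30 − 15 = 15 days remain.
Then 23 full months totalling 700 days.
September 1–2, 2179: 2 days.
Total: 15 + 700 + 2 = 717 days.
717 mod 7 = 3, so 3 days before Thursday is Monday.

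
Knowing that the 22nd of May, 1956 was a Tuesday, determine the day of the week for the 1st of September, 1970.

Tuesday

Day-of-year of May 22, 1956: 143.
Day-of-year of September 1, 1970: 244.
1956 has 366 days, so 366 − 143 = 223 days remain in 1956.
Full years 1957–1969: 10 common + 3 leap = 10×365 + 3×366 = 4748 days.
Total: 223 + 4748 + 244 = 5215 days.
5215 is a multiple of 7, so the 1st of September, 1970 falls on the same weekday: Tuesday.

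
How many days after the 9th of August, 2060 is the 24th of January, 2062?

533

Day-of-year of August 9, 2060: 222.
Day-of-year of January 24, 2062: 24.
2060 has 366 days, so 366 − 222 = 144 days remain in 2060.
Full years: 2061: 365. Sum = 365.
Total: 144 + 365 + 24 = 533 days.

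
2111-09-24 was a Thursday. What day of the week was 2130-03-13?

Day-of-year of September 24, 2111: 267.
Day-of-year of March 13, 2130: 72.
2111 has 365 days, so 365 − 267 = 98 days remain in 2111.
Full years 2112–2129: 13 common + 5 leap = 13×365 + 5×366 = 6575 days.
Total: 98 + 6575 + 72 = 6745 days.
6745 mod 7 = 4, so 4 days after Thursday is Monday.

Monday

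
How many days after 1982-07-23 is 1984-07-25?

July 1982: 31 − 23 = 8 days remain.
Then 23 full months totalling 700 days.
July 1–25, 1984: 25 days.
Total: 8 + 700 + 25 = 733 days.

733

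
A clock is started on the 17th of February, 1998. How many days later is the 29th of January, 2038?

14591

Day-of-year of February 17, 1998: 48.
Day-of-year of January 29, 2038: 29.
1998 has 365 days, so 365 − 48 = 317 days remain in 1998.
Full years 1999–2037: 29 common + 10 leap = 29×365 + 10×366 = 14245 days.
Total: 317 + 14245 + 29 = 14591 days.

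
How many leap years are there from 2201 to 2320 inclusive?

Years divisible by 4: 2204, 2208, …, 2320 — 30 in all.
Of these, 2300 is divisible by 100 but not 400, so not leap.
Leap years: 30 − 1 = 29.

29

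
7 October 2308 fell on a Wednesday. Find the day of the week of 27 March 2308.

Friday

Count forward from the earlier date (March 27, 2308) to the later (October 7, 2308):
March 2308: 31 − 27 = 4 days remain.
Then April (30), May (31), June (30), July (31), August (31), September (30): 30 + 31 + 30 + 31 + 31 + 30 = 183 days.
October 1–7, 2308: 7 days.
Total: 4 + 183 + 7 = 194 days.
194 mod 7 = 5, so 5 days before Wednesday is Friday.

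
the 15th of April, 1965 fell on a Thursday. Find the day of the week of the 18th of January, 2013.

Friday

Day-of-year of April 15, 1965: 105.
Day-of-year of January 18, 2013: 18.
1965 has 365 days, so 365 − 105 = 260 days remain in 1965.
Full years 1966–2012: 35 common + 12 leap = 35×365 + 12×366 = 17167 days.
Total: 260 + 17167 + 18 = 17445 days.
17445 mod 7 = 1, so 1 day after Thursday is Friday.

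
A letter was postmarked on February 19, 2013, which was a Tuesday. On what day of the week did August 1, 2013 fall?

February 2013: 28 − 19 = 9 days remain (2013 is not a leap year, so February has 28 days).
Then March (31), April (30), May (31), June (30), July (31): 31 + 30 + 31 + 30 + 31 = 153 days.
August 1, 2013: 1 day.
Total: 9 + 153 + 1 = 163 days.
163 mod 7 = 2, so 2 days after Tuesday is Thursday.

Thursday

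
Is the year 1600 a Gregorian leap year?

Yes

1600 is a leap year (divisible by 400).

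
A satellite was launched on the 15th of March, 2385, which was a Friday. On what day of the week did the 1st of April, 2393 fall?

From March 15, 2385 to March 15, 2393: 8 years, of which 2 contain a Feb 29 — 6×365 + 2×366 = 2922 days.
March 2393: 31 − 15 = 16 days remain.
April 1, 2393: 1 day.
Residual: 17 days.
Total: 2939 days.
2939 mod 7 = 6, so 6 days after Friday is Thursday.

Thursday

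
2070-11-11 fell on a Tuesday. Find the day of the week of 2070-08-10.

Count forward from the earlier date (August 10, 2070) to the later (November 11, 2070):
August 2070: 31 − 10 = 21 days remain.
Then September (30), October (31): 30 + 31 = 61 days.
November 1–11, 2070: 11 days.
Total: 21 + 61 + 11 = 93 days.
93 mod 7 = 2, so 2 days before Tuesday is Sunday.

Sunday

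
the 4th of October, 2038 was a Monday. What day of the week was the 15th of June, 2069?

Day-of-year of October 4, 2038: 277.
Day-of-year of June 15, 2069: 166.
2038 has 365 days, so 365 − 277 = 88 days remain in 2038.
Full years 2039–2068: 22 common + 8 leap = 22×365 + 8×366 = 10958 days.
Total: 88 + 10958 + 166 = 11212 days.
11212 mod 7 = 5, so 5 days after Monday is Saturday.

Saturday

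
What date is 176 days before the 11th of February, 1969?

the 19th of August, 1968

Count 176 days before February 11, 1969:
Day-of-year of August 19, 1968: 232.
Day-of-year of February 11, 1969: 42.
1968 has 366 days, so 366 − 232 = 134 days remain in 1968.
Total: 134 + 42 = 176 days.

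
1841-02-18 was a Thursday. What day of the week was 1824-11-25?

Thursday

Count forward from the earlier date (November 25, 1824) to the later (February 18, 1841):
From November 25, 1824 to November 25, 1840: 16 years, of which 4 contain a Feb 29 — 12×365 + 4×366 = 5844 days.
November 1840: 30 − 25 = 5 days remain.
Then December (31), January (31): 31 + 31 = 62 days.
February 1–18, 1841: 18 days (1841 is not a leap year).
Residual: 85 days.
Total: 5929 days.
5929 is a multiple of 7, so 1824-11-25 falls on the same weekday: Thursday.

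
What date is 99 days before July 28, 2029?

April 20, 2029

Count 99 days before July 28, 2029:
April 2029: 30 − 20 = 10 days remain.
Then May (31), June (30): 31 + 30 = 61 days.
July 1–28, 2029: 28 days.
Total: 10 + 61 + 28 = 99 days.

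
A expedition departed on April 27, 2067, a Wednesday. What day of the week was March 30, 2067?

Count forward from the earlier date (March 30, 2067) to the later (April 27, 2067):
March 2067: 31 − 30 = 1 day remains.
April 1–27, 2067: 27 days.
Total: 1 + 27 = 28 days.
28 is a multiple of 7, so March 30, 2067 falls on the same weekday: Wednesday.

Wednesday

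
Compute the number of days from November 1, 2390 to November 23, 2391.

November 1, 2390 → November 1, 2391: 365 days.
Within November 2391: 23 − 1 = 22 days.
Total: 387 days.

387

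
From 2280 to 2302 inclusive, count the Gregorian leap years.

Years divisible by 4 in [2280, 2302]: 2280, 2284, 2288, 2292, 2296, 2300.
Of these, 2300 is divisible by 100 but not 400, so not leap.
Leap years: 6 − 1 = 5.

5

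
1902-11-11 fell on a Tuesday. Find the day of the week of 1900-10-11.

Count forward from the earlier date (October 11, 1900) to the later (November 11, 1902):
October 11, 1900 → October 11, 1901: 365 days.
October 11, 1901 → October 11, 1902: 365 days.
October 1902: 31 − 11 = 20 days remain.
November 1–11, 1902: 11 days.
Residual: 31 days.
Total: 761 days.
761 mod 7 = 5, so 5 days before Tuesday is Thursday.

Thursday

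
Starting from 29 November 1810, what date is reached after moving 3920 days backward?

6 March 1800

Count 3920 days before November 29, 1810:
Day-of-year of March 6, 1800: 65.
Day-of-year of November 29, 1810: 333.
1800 has 365 days, so 365 − 65 = 300 days remain in 1800.
Full years 1801–1809: 7 common + 2 leap = 7×365 + 2×366 = 3287 days.
Total: 300 + 3287 + 333 = 3920 days.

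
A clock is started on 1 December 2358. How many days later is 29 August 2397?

14151

From December 1, 2358 to December 1, 2396: 38 years, of which 10 contain a Feb 29 — 28×365 + 10×366 = 13880 days.
December 2396: 31 − 1 = 30 days remain.
Then January (31), February 2397 (28), March (31), April (30), May (31), June (30), July (31): 31 + 28 + 31 + 30 + 31 + 30 + 31 = 212 days.
August 1–29, 2397: 29 days.
Residual: 271 days.
Total: 14151 days.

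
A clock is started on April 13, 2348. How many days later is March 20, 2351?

Day-of-year of April 13, 2348: 104.
Day-of-year of March 20, 2351: 79.
2348 has 366 days, so 366 − 104 = 262 days remain in 2348.
Full years: 2349: 365; 2350: 365. Sum = 730.
Total: 262 + 730 + 79 = 1071 days.

1071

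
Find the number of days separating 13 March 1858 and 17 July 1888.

11084

Day-of-year of March 13, 1858: 72.
Day-of-year of July 17, 1888: 199.
1858 has 365 days, so 365 − 72 = 293 days remain in 1858.
Full years 1859–1887: 22 common + 7 leap = 22×365 + 7×366 = 10592 days.
Total: 293 + 10592 + 199 = 11084 days.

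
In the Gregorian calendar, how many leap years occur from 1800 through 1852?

13

Years divisible by 4: 1800, 1804, …, 1852 — 14 in all.
Of these, 1800 is divisible by 100 but not 400, so not leap.
Leap years: 14 − 1 = 13.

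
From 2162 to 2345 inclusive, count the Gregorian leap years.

Years divisible by 4: 2164, 2168, …, 2344 — 46 in all.
Of these, 2200, 2300 are divisible by 100 but not 400, so not leap.
Leap years: 46 − 2 = 44.

44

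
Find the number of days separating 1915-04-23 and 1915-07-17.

85

April 1915: 30 − 23 = 7 days remain.
Then May (31), June (30): 31 + 30 = 61 days.
July 1–17, 1915: 17 days.
Total: 7 + 61 + 17 = 85 days.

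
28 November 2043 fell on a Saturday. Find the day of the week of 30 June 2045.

November 28, 2043 → November 28, 2044: 366 days (2044 is a leap year).
November 2044: 30 − 28 = 2 days remain.
Then December (31), January (31), February 2045 (28), March (31), April (30), May (31): 31 + 31 + 28 + 31 + 30 + 31 = 182 days.
June 1–30, 2045: 30 days.
Residual: 214 days.
Total: 580 days.
580 mod 7 = 6, so 6 days after Saturday is Friday.

Friday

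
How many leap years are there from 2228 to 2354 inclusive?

31

Years divisible by 4: 2228, 2232, …, 2352 — 32 in all.
Of these, 2300 is divisible by 100 but not 400, so not leap.
Leap years: 32 − 1 = 31.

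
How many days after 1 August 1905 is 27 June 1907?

August 1, 1905 → August 1, 1906: 365 days.
August 1906: 31 − 1 = 30 days remain.
Then 9 full months totalling 273 days.
June 1–27, 1907: 27 days.
Residual: 330 days.
Total: 695 days.

695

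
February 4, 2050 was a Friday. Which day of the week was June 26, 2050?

Sunday

February 2050: 28 − 4 = 24 days remain (2050 is not a leap year, so February has 28 days).
Then March (31), April (30), May (31): 31 + 30 + 31 = 92 days.
June 1–26, 2050: 26 days.
Total: 24 + 92 + 26 = 142 days.
142 mod 7 = 2, so 2 days after Friday is Sunday.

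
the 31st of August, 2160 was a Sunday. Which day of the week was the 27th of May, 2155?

Count forward from the earlier date (May 27, 2155) to the later (August 31, 2160):
May 27, 2155 → May 27, 2156: 366 days (2156 is a leap year).
May 27, 2156 → May 27, 2157: 365 days.
May 27, 2157 → May 27, 2158: 365 days.
May 27, 2158 → May 27, 2159: 365 days.
May 27, 2159 → May 27, 2160: 366 days (2160 is a leap year).
May 2160: 31 − 27 = 4 days remain.
Then June (30), July (31): 30 + 31 = 61 days.
August 1–31, 2160: 31 days.
Residual: 96 days.
Total: 1923 days.
1923 mod 7 = 5, so 5 days before Sunday is Tuesday.

Tuesday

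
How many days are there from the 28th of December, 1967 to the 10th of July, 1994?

Day-of-year of December 28, 1967: 362.
Day-of-year of July 10, 1994: 191.
1967 has 365 days, so 365 − 362 = 3 days remain in 1967.
Full years 1968–1993: 19 common + 7 leap = 19×365 + 7×366 = 9497 days.
Total: 3 + 9497 + 191 = 9691 days.

9691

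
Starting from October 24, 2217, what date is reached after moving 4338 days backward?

December 8, 2205

Count 4338 days before October 24, 2217:
From December 8, 2205 to December 8, 2216: 11 years, of which 3 contain a Feb 29 — 8×365 + 3×366 = 4018 days.
December 2216: 31 − 8 = 23 days remain.
Then 9 full months totalling 273 days.
October 1–24, 2217: 24 days.
Residual: 320 days.
Total: 4338 days.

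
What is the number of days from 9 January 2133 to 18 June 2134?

January 2133: 31 − 9 = 22 days remain.
Then 16 full months totalling 485 days.
June 1–18, 2134: 18 days.
Total: 22 + 485 + 18 = 525 days.

525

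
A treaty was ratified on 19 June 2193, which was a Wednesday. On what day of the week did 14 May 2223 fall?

Wednesday

Day-of-year of June 19, 2193: 170.
Day-of-year of May 14, 2223: 134.
2193 has 365 days, so 365 − 170 = 195 days remain in 2193.
Full years 2194–2222: 23 common + 6 leap = 23×365 + 6×366 = 10591 days.
Total: 195 + 10591 + 134 = 10920 days.
10920 is a multiple of 7, so 14 May 2223 falls on the same weekday: Wednesday.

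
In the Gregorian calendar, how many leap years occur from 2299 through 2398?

24

Years divisible by 4: 2300, 2304, …, 2396 — 25 in all.
Of these, 2300 is divisible by 100 but not 400, so not leap.
Leap years: 25 − 1 = 24.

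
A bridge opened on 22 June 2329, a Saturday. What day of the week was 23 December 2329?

June 2329: 30 − 22 = 8 days remain.
Then July (31), August (31), September (30), October (31), November (30): 31 + 31 + 30 + 31 + 30 = 153 days.
December 1–23, 2329: 23 days.
Total: 8 + 153 + 23 = 184 days.
184 mod 7 = 2, so 2 days after Saturday is Monday.

Monday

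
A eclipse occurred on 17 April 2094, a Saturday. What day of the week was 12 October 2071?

Monday

Count forward from the earlier date (October 12, 2071) to the later (April 17, 2094):
Day-of-year of October 12, 2071: 285.
Day-of-year of April 17, 2094: 107.
2071 has 365 days, so 365 − 285 = 80 days remain in 2071.
Full years 2072–2093: 16 common + 6 leap = 16×365 + 6×366 = 8036 days.
Total: 80 + 8036 + 107 = 8223 days.
8223 mod 7 = 5, so 5 days before Saturday is Monday.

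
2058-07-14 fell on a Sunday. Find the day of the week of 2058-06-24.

Count forward from the earlier date (June 24, 2058) to the later (July 14, 2058):
June 2058: 30 − 24 = 6 days remain.
July 1–14, 2058: 14 days.
Total: 6 + 14 = 20 days.
20 mod 7 = 6, so 6 days before Sunday is Monday.

Monday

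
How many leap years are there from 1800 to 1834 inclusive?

8

Years divisible by 4 in [1800, 1834]: 1800, 1804, 1808, 1812, 1816, 1820, 1824, 1828, 1832.
Of these, 1800 is divisible by 100 but not 400, so not leap.
Leap years: 9 − 1 = 8.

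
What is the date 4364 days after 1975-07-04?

1987-06-15

Count 4364 days after July 4, 1975:
From July 4, 1975 to July 4, 1986: 11 years, of which 3 contain a Feb 29 — 8×365 + 3×366 = 4018 days.
July 1986: 31 − 4 = 27 days remain.
Then 10 full months totalling 304 days.
June 1–15, 1987: 15 days.
Residual: 346 days.
Total: 4364 days.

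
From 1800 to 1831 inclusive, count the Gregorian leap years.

Years divisible by 4 in [1800, 1831]: 1800, 1804, 1808, 1812, 1816, 1820, 1824, 1828.
Of these, 1800 is divisible by 100 but not 400, so not leap.
Leap years: 8 − 1 = 7.

7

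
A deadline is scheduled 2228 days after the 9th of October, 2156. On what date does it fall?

the 15th of November, 2162

Count 2228 days after October 9, 2156:
October 9, 2156 → October 9, 2157: 365 days.
October 9, 2157 → October 9, 2158: 365 days.
October 9, 2158 → October 9, 2159: 365 days.
October 9, 2159 → October 9, 2160: 366 days (2160 is a leap year).
October 9, 2160 → October 9, 2161: 365 days.
October 9, 2161 → October 9, 2162: 365 days.
October 2162: 31 − 9 = 22 days remain.
November 1–15, 2162: 15 days.
Residual: 37 days.
Total: 2228 days.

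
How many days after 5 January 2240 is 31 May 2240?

January 2240: 31 − 5 = 26 days remain.
Then February 2240 (29), March (31), April (30): 29 + 31 + 30 = 90 days.
May 1–31, 2240: 31 days.
Total: 26 + 90 + 31 = 147 days.

147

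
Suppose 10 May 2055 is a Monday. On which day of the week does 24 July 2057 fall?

Day-of-year of May 10, 2055: 130.
Day-of-year of July 24, 2057: 205.
2055 has 365 days, so 365 − 130 = 235 days remain in 2055.
Full years: 2056: 366. Sum = 366.
Total: 235 + 366 + 205 = 806 days.
806 mod 7 = 1, so 1 day after Monday is Tuesday.

Tuesday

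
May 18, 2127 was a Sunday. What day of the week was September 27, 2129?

Tuesday

Day-of-year of May 18, 2127: 138.
Day-of-year of September 27, 2129: 270.
2127 has 365 days, so 365 − 138 = 227 days remain in 2127.
Full years: 2128: 366. Sum = 366.
Total: 227 + 366 + 270 = 863 days.
863 mod 7 = 2, so 2 days after Sunday is Tuesday.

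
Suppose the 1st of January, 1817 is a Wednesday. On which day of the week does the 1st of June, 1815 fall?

Thursday

Count forward from the earlier date (June 1, 1815) to the later (January 1, 1817):
June 1815: 30 − 1 = 29 days remain.
Then 18 full months totalling 550 days.
January 1, 1817: 1 day.
Total: 29 + 550 + 1 = 580 days.
580 mod 7 = 6, so 6 days before Wednesday is Thursday.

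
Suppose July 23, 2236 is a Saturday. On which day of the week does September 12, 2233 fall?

Thursday

Count forward from the earlier date (September 12, 2233) to the later (July 23, 2236):
Day-of-year of September 12, 2233: 255.
Day-of-year of July 23, 2236: 205.
2233 has 365 days, so 365 − 255 = 110 days remain in 2233.
Full years: 2234: 365; 2235: 365. Sum = 730.
Total: 110 + 730 + 205 = 1045 days.
1045 mod 7 = 2, so 2 days before Saturday is Thursday.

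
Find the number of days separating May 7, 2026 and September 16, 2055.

10724

From May 7, 2026 to May 7, 2055: 29 years, of which 7 contain a Feb 29 — 22×365 + 7×366 = 10592 days.
May 2055: 31 − 7 = 24 days remain.
Then June (30), July (31), August (31): 30 + 31 + 31 = 92 days.
September 1–16, 2055: 16 days.
Residual: 132 days.
Total: 10724 days.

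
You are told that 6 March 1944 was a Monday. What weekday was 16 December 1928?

Count forward from the earlier date (December 16, 1928) to the later (March 6, 1944):
From December 16, 1928 to December 16, 1943: 15 years, of which 3 contain a Feb 29 — 12×365 + 3×366 = 5478 days.
December 1943: 31 − 16 = 15 days remain.
Then January (31), February 1944 (29): 31 + 29 = 60 days.
March 1–6, 1944: 6 days.
Residual: 81 days.
Total: 5559 days.
5559 mod 7 = 1, so 1 day before Monday is Sunday.

Sunday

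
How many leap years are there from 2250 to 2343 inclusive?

22

Years divisible by 4: 2252, 2256, …, 2340 — 23 in all.
Of these, 2300 is divisible by 100 but not 400, so not leap.
Leap years: 23 − 1 = 22.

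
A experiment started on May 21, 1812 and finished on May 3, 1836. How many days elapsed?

Day-of-year of May 21, 1812: 142.
Day-of-year of May 3, 1836: 124.
1812 has 366 days, so 366 − 142 = 224 days remain in 1812.
Full years 1813–1835: 18 common + 5 leap = 18×365 + 5×366 = 8400 days.
Total: 224 + 8400 + 124 = 8748 days.

8748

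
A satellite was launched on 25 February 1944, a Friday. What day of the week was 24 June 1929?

Monday

Count forward from the earlier date (June 24, 1929) to the later (February 25, 1944):
From June 24, 1929 to June 24, 1943: 14 years, of which 3 contain a Feb 29 — 11×365 + 3×366 = 5113 days.
June 1943: 30 − 24 = 6 days remain.
Then July (31), August (31), September (30), October (31), November (30), December (31), January (31): 31 + 31 + 30 + 31 + 30 + 31 + 31 = 215 days.
February 1–25, 1944: 25 days (1944 is a leap year).
Residual: 246 days.
Total: 5359 days.
5359 mod 7 = 4, so 4 days before Friday is Monday.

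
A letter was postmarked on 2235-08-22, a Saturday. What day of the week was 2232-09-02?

Sunday

Count forward from the earlier date (September 2, 2232) to the later (August 22, 2235):
Day-of-year of September 2, 2232: 246.
Day-of-year of August 22, 2235: 234.
2232 has 366 days, so 366 − 246 = 120 days remain in 2232.
Full years: 2233: 365; 2234: 365. Sum = 730.
Total: 120 + 730 + 234 = 1084 days.
1084 mod 7 = 6, so 6 days before Saturday is Sunday.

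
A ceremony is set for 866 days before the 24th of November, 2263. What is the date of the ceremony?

the 11th of July, 2261

Count 866 days before November 24, 2263:
July 11, 2261 → July 11, 2262: 365 days.
July 11, 2262 → July 11, 2263: 365 days.
July 2263: 31 − 11 = 20 days remain.
Then August (31), September (30), October (31): 31 + 30 + 31 = 92 days.
November 1–24, 2263: 24 days.
Residual: 136 days.
Total: 866 days.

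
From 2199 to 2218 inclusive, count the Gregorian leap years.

Years divisible by 4 in [2199, 2218]: 2200, 2204, 2208, 2212, 2216.
Of these, 2200 is divisible by 100 but not 400, so not leap.
Leap years: 5 − 1 = 4.

4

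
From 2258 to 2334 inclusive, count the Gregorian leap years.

18

Years divisible by 4: 2260, 2264, …, 2332 — 19 in all.
Of these, 2300 is divisible by 100 but not 400, so not leap.
Leap years: 19 − 1 = 18.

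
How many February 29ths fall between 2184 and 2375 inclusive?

46

Years divisible by 4: 2184, 2188, …, 2372 — 48 in all.
Of these, 2200, 2300 are divisible by 100 but not 400, so not leap.
Leap years: 48 − 2 = 46.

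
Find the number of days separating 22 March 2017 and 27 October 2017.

219

March 2017: 31 − 22 = 9 days remain.
Then April (30), May (31), June (30), July (31), August (31), September (30): 30 + 31 + 30 + 31 + 31 + 30 = 183 days.
October 1–27, 2017: 27 days.
Total: 9 + 183 + 27 = 219 days.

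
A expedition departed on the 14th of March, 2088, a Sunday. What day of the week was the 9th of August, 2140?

Tuesday

From March 14, 2088 to March 14, 2140: 52 years, of which 12 contain a Feb 29 — 40×365 + 12×366 = 18992 days.
(2100 is not a leap year (divisible by 100 but not 400).)
March 2140: 31 − 14 = 17 days remain.
Then April (30), May (31), June (30), July (31): 30 + 31 + 30 + 31 = 122 days.
August 1–9, 2140: 9 days.
Residual: 148 days.
Total: 19140 days.
19140 mod 7 = 2, so 2 days after Sunday is Tuesday.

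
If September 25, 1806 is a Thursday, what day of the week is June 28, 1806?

Count forward from the earlier date (June 28, 1806) to the later (September 25, 1806):
June 1806: 30 − 28 = 2 days remain.
Then July (31), August (31): 31 + 31 = 62 days.
September 1–25, 1806: 25 days.
Total: 2 + 62 + 25 = 89 days.
89 mod 7 = 5, so 5 days before Thursday is Saturday.

Saturday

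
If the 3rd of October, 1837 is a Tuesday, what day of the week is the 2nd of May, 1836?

Count forward from the earlier date (May 2, 1836) to the later (October 3, 1837):
Day-of-year of May 2, 1836: 123.
Day-of-year of October 3, 1837: 276.
1836 has 366 days, so 366 − 123 = 243 days remain in 1836.
Total: 243 + 276 = 519 days.
519 mod 7 = 1, so 1 day before Tuesday is Monday.

Monday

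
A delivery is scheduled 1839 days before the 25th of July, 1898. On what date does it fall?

the 12th of July, 1893

Count 1839 days before July 25, 1898:
July 12, 1893 → July 12, 1894: 365 days.
July 12, 1894 → July 12, 1895: 365 days.
July 12, 1895 → July 12, 1896: 366 days (1896 is a leap year).
July 12, 1896 → July 12, 1897: 365 days.
July 12, 1897 → July 12, 1898: 365 days.
Within July 1898: 25 − 12 = 13 days.
Total: 1839 days.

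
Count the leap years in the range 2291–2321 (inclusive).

Years divisible by 4 in [2291, 2321]: 2292, 2296, 2300, 2304, 2308, 2312, 2316, 2320.
Of these, 2300 is divisible by 100 but not 400, so not leap.
Leap years: 8 − 1 = 7.

7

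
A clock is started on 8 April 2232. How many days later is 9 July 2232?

92

April 2232: 30 − 8 = 22 days remain.
Then May (31), June (30): 31 + 30 = 61 days.
July 1–9, 2232: 9 days.
Total: 22 + 61 + 9 = 92 days.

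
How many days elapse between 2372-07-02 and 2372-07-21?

19

Within July 2372: 21 − 2 = 19 days.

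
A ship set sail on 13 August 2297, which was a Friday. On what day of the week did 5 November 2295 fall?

Tuesday

Count forward from the earlier date (November 5, 2295) to the later (August 13, 2297):
November 2295: 30 − 5 = 25 days remain.
Then 20 full months totalling 609 days.
August 1–13, 2297: 13 days.
Total: 25 + 609 + 13 = 647 days.
647 mod 7 = 3, so 3 days before Friday is Tuesday.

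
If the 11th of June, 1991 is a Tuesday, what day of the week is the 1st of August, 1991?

June 1991: 30 − 11 = 19 days remain.
Then July (31): 31 days.
August 1, 1991: 1 day.
Total: 19 + 31 + 1 = 51 days.
51 mod 7 = 2, so 2 days after Tuesday is Thursday.

Thursday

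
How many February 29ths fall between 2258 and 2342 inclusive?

20

Years divisible by 4: 2260, 2264, …, 2340 — 21 in all.
Of these, 2300 is divisible by 100 but not 400, so not leap.
Leap years: 21 − 1 = 20.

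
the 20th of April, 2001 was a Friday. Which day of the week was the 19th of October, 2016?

Wednesday

From April 20, 2001 to April 20, 2016: 15 years, of which 4 contain a Feb 29 — 11×365 + 4×366 = 5479 days.
April 2016: 30 − 20 = 10 days remain.
Then May (31), June (30), July (31), August (31), September (30): 31 + 30 + 31 + 31 + 30 = 153 days.
October 1–19, 2016: 19 days.
Residual: 182 days.
Total: 5661 days.
5661 mod 7 = 5, so 5 days after Friday is Wednesday.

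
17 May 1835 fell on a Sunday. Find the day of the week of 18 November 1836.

Friday

May 17, 1835 → May 17, 1836: 366 days (1836 is a leap year).
May 1836: 31 − 17 = 14 days remain.
Then June (30), July (31), August (31), September (30), October (31): 30 + 31 + 31 + 30 + 31 = 153 days.
November 1–18, 1836: 18 days.
Residual: 185 days.
Total: 551 days.
551 mod 7 = 5, so 5 days after Sunday is Friday.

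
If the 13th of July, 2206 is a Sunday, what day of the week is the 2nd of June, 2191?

Thursday

Count forward from the earlier date (June 2, 2191) to the later (July 13, 2206):
From June 2, 2191 to June 2, 2206: 15 years, of which 3 contain a Feb 29 — 12×365 + 3×366 = 5478 days.
(2200 is not a leap year (divisible by 100 but not 400).)
June 2206: 30 − 2 = 28 days remain.
July 1–13, 2206: 13 days.
Residual: 41 days.
Total: 5519 days.
5519 mod 7 = 3, so 3 days before Sunday is Thursday.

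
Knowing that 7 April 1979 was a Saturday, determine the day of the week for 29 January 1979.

Monday

Count forward from the earlier date (January 29, 1979) to the later (April 7, 1979):
January 1979: 31 − 29 = 2 days remain.
Then February 1979 (28), March (31): 28 + 31 = 59 days.
April 1–7, 1979: 7 days.
Total: 2 + 59 + 7 = 68 days.
68 mod 7 = 5, so 5 days before Saturday is Monday.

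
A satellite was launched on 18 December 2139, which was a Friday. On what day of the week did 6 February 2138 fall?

Thursday

Count forward from the earlier date (February 6, 2138) to the later (December 18, 2139):
February 2138: 28 − 6 = 22 days remain (2138 is not a leap year, so February has 28 days).
Then 21 full months totalling 640 days.
December 1–18, 2139: 18 days.
Total: 22 + 640 + 18 = 680 days.
680 mod 7 = 1, so 1 day before Friday is Thursday.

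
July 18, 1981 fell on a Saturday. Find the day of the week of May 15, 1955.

Count forward from the earlier date (May 15, 1955) to the later (July 18, 1981):
From May 15, 1955 to May 15, 1981: 26 years, of which 7 contain a Feb 29 — 19×365 + 7×366 = 9497 days.
May 1981: 31 − 15 = 16 days remain.
Then June (30): 30 days.
July 1–18, 1981: 18 days.
Residual: 64 days.
Total: 9561 days.
9561 mod 7 = 6, so 6 days before Saturday is Sunday.

Sunday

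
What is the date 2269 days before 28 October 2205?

11 August 2199

Count 2269 days before October 28, 2205:
Day-of-year of August 11, 2199: 223.
Day-of-year of October 28, 2205: 301.
2199 has 365 days, so 365 − 223 = 142 days remain in 2199.
Full years: 2200: 365; 2201: 365; 2202: 365; 2203: 365; 2204: 366. Sum = 1826.
Total: 142 + 1826 + 301 = 2269 days.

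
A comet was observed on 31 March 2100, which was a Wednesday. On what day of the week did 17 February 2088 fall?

Tuesday

Count forward from the earlier date (February 17, 2088) to the later (March 31, 2100):
Day-of-year of February 17, 2088: 48.
Day-of-year of March 31, 2100: 90.
2088 has 366 days, so 366 − 48 = 318 days remain in 2088.
Full years 2089–2099: 9 common + 2 leap = 9×365 + 2×366 = 4017 days.
Total: 318 + 4017 + 90 = 4425 days.
4425 mod 7 = 1, so 1 day before Wednesday is Tuesday.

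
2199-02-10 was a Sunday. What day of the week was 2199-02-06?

Count forward from the earlier date (February 6, 2199) to the later (February 10, 2199):
Within February 2199: 10 − 6 = 4 days.
4 mod 7 = 4, so 4 days before Sunday is Wednesday.

Wednesday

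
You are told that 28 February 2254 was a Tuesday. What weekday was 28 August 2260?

February 28, 2254 → February 28, 2255: 365 days.
February 28, 2255 → February 28, 2256: 365 days.
February 28, 2256 → February 28, 2257: 366 days (2256 is a leap year).
February 28, 2257 → February 28, 2258: 365 days.
February 28, 2258 → February 28, 2259: 365 days.
February 28, 2259 → February 28, 2260: 365 days.
February 2260: 29 − 28 = 1 day remains (2260 is a leap year, so February has 29 days).
Then March (31), April (30), May (31), June (30), July (31): 31 + 30 + 31 + 30 + 31 = 153 days.
August 1–28, 2260: 28 days.
Residual: 182 days.
Total: 2373 days.
2373 is a multiple of 7, so 28 August 2260 falls on the same weekday: Tuesday.

Tuesday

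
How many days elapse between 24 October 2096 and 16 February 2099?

845

Day-of-year of October 24, 2096: 298.
Day-of-year of February 16, 2099: 47.
2096 has 366 days, so 366 − 298 = 68 days remain in 2096.
Full years: 2097: 365; 2098: 365. Sum = 730.
Total: 68 + 730 + 47 = 845 days.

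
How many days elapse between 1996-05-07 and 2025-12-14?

Day-of-year of May 7, 1996: 128.
Day-of-year of December 14, 2025: 348.
1996 has 366 days, so 366 − 128 = 238 days remain in 1996.
Full years 1997–2024: 21 common + 7 leap = 21×365 + 7×366 = 10227 days.
Total: 238 + 10227 + 348 = 10813 days.

10813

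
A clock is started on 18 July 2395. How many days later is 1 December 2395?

136

July 2395: 31 − 18 = 13 days remain.
Then August (31), September (30), October (31), November (30): 31 + 30 + 31 + 30 = 122 days.
December 1, 2395: 1 day.
Total: 13 + 122 + 1 = 136 days.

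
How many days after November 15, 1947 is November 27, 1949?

743

November 15, 1947 → November 15, 1948: 366 days (1948 is a leap year).
November 15, 1948 → November 15, 1949: 365 days.
Within November 1949: 27 − 15 = 12 days.
Total: 743 days.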